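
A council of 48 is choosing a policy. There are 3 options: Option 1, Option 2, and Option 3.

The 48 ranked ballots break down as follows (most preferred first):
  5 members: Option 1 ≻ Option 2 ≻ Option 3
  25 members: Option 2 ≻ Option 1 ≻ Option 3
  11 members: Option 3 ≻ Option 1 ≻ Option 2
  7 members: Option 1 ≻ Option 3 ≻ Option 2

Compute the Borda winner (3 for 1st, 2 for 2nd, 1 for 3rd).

Option 1: 5×3 + 25×2 + 11×2 + 7×3 = 108
Option 2: 5×2 + 25×3 + 11×1 + 7×1 = 103
Option 3: 5×1 + 25×1 + 11×3 + 7×2 = 77

Option 1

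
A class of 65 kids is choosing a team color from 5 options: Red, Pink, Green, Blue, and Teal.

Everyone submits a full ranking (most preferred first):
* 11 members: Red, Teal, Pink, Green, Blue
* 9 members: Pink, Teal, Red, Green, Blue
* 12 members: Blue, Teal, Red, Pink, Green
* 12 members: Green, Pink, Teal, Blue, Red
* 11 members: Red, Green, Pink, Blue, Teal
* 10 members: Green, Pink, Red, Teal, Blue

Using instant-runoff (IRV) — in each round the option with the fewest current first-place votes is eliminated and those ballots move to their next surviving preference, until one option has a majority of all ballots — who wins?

Round 1: Red 22, Pink 9, Green 22, Blue 12, Teal 0. Teal eliminated.
Round 2: Red 22, Pink 9, Green 22, Blue 12. Pink eliminated.
Round 3: Red 31, Green 22, Blue 12. Blue eliminated.
Round 4: Red 43, Green 22. Red has a majority (≥33).

Red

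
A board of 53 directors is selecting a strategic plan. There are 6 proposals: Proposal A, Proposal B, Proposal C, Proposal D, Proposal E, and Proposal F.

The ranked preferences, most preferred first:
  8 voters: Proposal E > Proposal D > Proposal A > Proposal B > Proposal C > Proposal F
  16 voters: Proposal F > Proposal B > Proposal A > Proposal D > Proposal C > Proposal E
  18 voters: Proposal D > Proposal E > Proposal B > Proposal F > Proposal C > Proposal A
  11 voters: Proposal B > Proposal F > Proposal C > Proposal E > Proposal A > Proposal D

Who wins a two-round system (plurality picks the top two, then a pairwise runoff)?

Proposal F

Round 1 first-place votes: Proposal A 0, Proposal B 11, Proposal C 0, Proposal D 18, Proposal E 8, Proposal F 16. Proposal D and Proposal F advance.
Runoff: Proposal D is ranked above Proposal F on 26 ballots, Proposal F above Proposal D on 27.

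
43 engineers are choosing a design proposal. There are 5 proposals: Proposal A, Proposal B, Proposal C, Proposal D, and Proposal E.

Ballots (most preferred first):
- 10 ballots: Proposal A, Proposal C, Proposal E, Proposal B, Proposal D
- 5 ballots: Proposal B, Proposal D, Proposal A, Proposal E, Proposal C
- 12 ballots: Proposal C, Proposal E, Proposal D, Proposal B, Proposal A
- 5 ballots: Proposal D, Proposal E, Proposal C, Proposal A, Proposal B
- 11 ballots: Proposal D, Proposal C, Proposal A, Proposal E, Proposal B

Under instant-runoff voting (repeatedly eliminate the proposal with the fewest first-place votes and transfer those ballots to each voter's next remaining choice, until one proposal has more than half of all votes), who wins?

Proposal C

Round 1: Proposal A 10, Proposal B 5, Proposal C 12, Proposal D 16, Proposal E 0. Proposal E eliminated.
Round 2: Proposal A 10, Proposal B 5, Proposal C 12, Proposal D 16. Proposal B eliminated.
Round 3: Proposal A 10, Proposal C 12, Proposal D 21. Proposal A eliminated.
Round 4: Proposal C 22, Proposal D 21. Proposal C has a majority (≥22).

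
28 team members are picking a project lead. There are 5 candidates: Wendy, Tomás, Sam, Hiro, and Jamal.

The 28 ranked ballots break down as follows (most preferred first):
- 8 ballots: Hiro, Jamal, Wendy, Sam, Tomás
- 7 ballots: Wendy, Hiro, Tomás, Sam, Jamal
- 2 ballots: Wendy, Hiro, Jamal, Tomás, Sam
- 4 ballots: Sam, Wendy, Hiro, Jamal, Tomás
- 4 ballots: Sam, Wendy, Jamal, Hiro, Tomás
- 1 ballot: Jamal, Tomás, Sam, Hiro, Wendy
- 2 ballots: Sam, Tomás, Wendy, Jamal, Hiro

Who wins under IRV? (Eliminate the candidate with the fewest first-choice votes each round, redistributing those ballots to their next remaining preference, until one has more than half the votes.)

Round 1: Wendy 9, Tomás 0, Sam 10, Hiro 8, Jamal 1. Tomás eliminated.
Round 2: Wendy 9, Sam 10, Hiro 8, Jamal 1. Jamal eliminated.
Round 3: Wendy 9, Sam 11, Hiro 8. Hiro eliminated.
Round 4: Wendy 17, Sam 11. Wendy has a majority (≥15).

Wendy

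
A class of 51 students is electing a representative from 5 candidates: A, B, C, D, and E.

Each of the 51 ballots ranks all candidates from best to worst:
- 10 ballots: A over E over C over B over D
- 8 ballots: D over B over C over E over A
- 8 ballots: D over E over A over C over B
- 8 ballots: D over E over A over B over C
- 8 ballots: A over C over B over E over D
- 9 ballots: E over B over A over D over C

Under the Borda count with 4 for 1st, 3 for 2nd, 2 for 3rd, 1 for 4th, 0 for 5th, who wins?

A: 10×4 + 8×0 + 8×2 + 8×2 + 8×4 + 9×2 = 122
B: 10×1 + 8×3 + 8×0 + 8×1 + 8×2 + 9×3 = 85
C: 10×2 + 8×2 + 8×1 + 8×0 + 8×3 + 9×0 = 68
D: 10×0 + 8×4 + 8×4 + 8×4 + 8×0 + 9×1 = 105
E: 10×3 + 8×1 + 8×3 + 8×3 + 8×1 + 9×4 = 130

E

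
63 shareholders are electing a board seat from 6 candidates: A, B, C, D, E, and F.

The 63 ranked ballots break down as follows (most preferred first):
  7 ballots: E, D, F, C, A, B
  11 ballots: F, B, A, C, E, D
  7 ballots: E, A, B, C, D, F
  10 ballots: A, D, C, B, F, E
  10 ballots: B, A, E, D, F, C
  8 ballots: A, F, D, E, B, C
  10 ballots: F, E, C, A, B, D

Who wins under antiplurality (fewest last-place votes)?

A

Last-place votes: A 0, B 7, C 18, D 21, E 10, F 7.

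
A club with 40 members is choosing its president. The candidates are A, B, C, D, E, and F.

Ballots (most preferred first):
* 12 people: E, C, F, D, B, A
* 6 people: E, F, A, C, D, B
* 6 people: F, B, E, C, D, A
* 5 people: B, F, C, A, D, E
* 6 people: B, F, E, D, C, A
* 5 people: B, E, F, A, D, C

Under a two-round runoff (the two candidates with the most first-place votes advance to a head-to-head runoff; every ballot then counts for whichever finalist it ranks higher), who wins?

Round 1 first-place votes: A 0, B 16, C 0, D 0, E 18, F 6. E and B advance.
Runoff: E is ranked above B on 18 ballots, B above E on 22.

B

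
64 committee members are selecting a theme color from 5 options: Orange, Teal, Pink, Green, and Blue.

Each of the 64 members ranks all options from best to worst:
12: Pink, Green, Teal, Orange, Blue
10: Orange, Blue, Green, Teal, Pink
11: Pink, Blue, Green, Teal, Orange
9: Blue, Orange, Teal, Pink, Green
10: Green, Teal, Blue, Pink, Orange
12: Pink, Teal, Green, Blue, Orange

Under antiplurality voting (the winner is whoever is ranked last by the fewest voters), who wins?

Teal

Last-place votes: Orange 33, Teal 0, Pink 10, Green 9, Blue 12.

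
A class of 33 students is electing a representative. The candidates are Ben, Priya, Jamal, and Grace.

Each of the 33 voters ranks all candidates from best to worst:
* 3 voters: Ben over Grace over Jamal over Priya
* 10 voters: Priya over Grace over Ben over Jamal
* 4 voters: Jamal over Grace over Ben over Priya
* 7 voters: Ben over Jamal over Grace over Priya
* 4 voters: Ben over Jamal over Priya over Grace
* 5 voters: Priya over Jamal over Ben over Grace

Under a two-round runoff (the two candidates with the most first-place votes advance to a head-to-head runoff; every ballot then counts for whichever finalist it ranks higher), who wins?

Round 1 first-place votes: Ben 14, Priya 15, Jamal 4, Grace 0. Priya and Ben advance.
Runoff: Priya is ranked above Ben on 15 ballots, Ben above Priya on 18.

Ben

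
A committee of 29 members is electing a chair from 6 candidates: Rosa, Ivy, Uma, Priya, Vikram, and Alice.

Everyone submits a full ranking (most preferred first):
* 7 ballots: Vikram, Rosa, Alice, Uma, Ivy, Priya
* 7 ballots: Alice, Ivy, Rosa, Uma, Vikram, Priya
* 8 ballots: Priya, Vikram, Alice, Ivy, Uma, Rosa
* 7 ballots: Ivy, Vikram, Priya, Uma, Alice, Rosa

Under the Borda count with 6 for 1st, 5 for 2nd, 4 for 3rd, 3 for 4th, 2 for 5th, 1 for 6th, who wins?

Vikram

Rosa: 7×5 + 7×4 + 8×1 + 7×1 = 78
Ivy: 7×2 + 7×5 + 8×3 + 7×6 = 115
Uma: 7×3 + 7×3 + 8×2 + 7×3 = 79
Priya: 7×1 + 7×1 + 8×6 + 7×4 = 90
Vikram: 7×6 + 7×2 + 8×5 + 7×5 = 131
Alice: 7×4 + 7×6 + 8×4 + 7×2 = 116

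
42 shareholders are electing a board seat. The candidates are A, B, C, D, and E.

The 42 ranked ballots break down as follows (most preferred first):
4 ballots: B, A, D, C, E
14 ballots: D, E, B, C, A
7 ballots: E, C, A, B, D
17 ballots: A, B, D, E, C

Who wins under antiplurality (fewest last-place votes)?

Last-place votes: A 14, B 0, C 17, D 7, E 4.

B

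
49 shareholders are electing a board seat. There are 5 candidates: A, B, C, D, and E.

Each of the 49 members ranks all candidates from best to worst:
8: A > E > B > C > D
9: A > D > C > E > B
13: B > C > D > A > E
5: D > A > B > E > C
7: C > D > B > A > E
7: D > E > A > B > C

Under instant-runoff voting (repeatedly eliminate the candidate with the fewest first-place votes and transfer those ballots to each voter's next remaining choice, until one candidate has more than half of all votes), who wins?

D

Round 1: A 17, B 13, C 7, D 12, E 0. E eliminated.
Round 2: A 17, B 13, C 7, D 12. C eliminated.
Round 3: A 17, B 13, D 19. B eliminated.
Round 4: A 17, D 32. D has a majority (≥25).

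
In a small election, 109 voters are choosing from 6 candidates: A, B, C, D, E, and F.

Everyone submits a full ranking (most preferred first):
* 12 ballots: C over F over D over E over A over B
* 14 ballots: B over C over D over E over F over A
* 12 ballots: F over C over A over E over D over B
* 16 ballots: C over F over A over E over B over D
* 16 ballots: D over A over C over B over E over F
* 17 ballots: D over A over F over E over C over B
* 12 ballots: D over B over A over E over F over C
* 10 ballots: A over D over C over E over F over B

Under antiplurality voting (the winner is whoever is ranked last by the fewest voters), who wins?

Last-place votes: A 14, B 51, C 12, D 16, E 0, F 16.

E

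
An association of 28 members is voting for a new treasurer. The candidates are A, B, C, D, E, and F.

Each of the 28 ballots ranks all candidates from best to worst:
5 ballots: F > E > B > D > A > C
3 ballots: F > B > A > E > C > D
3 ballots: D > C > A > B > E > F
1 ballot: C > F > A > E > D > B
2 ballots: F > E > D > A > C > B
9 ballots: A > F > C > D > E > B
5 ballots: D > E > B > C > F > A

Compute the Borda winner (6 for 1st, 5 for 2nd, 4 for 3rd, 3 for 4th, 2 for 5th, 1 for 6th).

A: 5×2 + 3×4 + 3×4 + 1×4 + 2×3 + 9×6 + 5×1 = 103
B: 5×4 + 3×5 + 3×3 + 1×1 + 2×1 + 9×1 + 5×4 = 76
C: 5×1 + 3×2 + 3×5 + 1×6 + 2×2 + 9×4 + 5×3 = 87
D: 5×3 + 3×1 + 3×6 + 1×2 + 2×4 + 9×3 + 5×6 = 103
E: 5×5 + 3×3 + 3×2 + 1×3 + 2×5 + 9×2 + 5×5 = 96
F: 5×6 + 3×6 + 3×1 + 1×5 + 2×6 + 9×5 + 5×2 = 123

F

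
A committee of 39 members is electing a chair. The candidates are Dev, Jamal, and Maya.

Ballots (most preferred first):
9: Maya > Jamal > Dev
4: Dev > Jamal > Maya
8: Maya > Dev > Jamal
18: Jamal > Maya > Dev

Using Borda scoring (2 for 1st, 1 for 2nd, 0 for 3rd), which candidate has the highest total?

Dev: 9×0 + 4×2 + 8×1 + 18×0 = 16
Jamal: 9×1 + 4×1 + 8×0 + 18×2 = 49
Maya: 9×2 + 4×0 + 8×2 + 18×1 = 52

Maya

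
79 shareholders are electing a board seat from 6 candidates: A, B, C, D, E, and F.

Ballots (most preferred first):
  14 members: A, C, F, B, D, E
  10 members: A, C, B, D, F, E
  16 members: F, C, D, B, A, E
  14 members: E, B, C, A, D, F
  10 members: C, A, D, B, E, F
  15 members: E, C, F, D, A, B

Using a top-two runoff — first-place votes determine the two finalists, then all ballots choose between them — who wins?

Round 1 first-place votes: A 24, B 0, C 10, D 0, E 29, F 16. E and A advance.
Runoff: E is ranked above A on 29 ballots, A above E on 50.

A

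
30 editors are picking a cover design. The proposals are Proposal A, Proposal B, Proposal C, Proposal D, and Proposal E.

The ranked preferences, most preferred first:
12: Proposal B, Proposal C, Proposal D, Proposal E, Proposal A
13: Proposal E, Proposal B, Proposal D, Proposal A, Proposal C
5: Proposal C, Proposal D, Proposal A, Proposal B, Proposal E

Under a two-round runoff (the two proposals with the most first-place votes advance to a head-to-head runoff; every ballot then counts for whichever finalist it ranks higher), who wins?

Round 1 first-place votes: Proposal A 0, Proposal B 12, Proposal C 5, Proposal D 0, Proposal E 13. Proposal E and Proposal B advance.
Runoff: Proposal E is ranked above Proposal B on 13 ballots, Proposal B above Proposal E on 17.

Proposal B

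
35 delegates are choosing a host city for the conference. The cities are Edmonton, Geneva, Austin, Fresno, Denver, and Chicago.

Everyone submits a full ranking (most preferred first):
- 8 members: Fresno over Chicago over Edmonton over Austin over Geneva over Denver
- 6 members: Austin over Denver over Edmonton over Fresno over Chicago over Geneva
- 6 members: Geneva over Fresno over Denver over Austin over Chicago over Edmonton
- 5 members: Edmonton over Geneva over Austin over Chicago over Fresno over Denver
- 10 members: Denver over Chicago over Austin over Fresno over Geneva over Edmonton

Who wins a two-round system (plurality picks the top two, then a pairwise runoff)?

Round 1 first-place votes: Edmonton 5, Geneva 6, Austin 6, Fresno 8, Denver 10, Chicago 0. Denver and Fresno advance.
Runoff: Denver is ranked above Fresno on 16 ballots, Fresno above Denver on 19.

Fresno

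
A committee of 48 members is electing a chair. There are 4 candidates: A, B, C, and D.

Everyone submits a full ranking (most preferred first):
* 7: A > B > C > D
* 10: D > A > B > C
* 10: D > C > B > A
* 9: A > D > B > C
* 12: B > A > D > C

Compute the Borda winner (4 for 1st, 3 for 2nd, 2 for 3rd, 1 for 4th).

A

A: 7×4 + 10×3 + 10×1 + 9×4 + 12×3 = 140
B: 7×3 + 10×2 + 10×2 + 9×2 + 12×4 = 127
C: 7×2 + 10×1 + 10×3 + 9×1 + 12×1 = 75
D: 7×1 + 10×4 + 10×4 + 9×3 + 12×2 = 138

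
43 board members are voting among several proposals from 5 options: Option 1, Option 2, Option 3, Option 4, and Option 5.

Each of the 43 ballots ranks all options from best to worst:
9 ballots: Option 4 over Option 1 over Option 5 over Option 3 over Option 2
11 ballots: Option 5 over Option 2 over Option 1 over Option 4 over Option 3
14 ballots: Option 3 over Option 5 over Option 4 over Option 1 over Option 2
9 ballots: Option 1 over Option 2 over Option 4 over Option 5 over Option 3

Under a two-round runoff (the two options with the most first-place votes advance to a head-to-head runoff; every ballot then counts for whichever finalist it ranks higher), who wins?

Round 1 first-place votes: Option 1 9, Option 2 0, Option 3 14, Option 4 9, Option 5 11. Option 3 and Option 5 advance.
Runoff: Option 3 is ranked above Option 5 on 14 ballots, Option 5 above Option 3 on 29.

Option 5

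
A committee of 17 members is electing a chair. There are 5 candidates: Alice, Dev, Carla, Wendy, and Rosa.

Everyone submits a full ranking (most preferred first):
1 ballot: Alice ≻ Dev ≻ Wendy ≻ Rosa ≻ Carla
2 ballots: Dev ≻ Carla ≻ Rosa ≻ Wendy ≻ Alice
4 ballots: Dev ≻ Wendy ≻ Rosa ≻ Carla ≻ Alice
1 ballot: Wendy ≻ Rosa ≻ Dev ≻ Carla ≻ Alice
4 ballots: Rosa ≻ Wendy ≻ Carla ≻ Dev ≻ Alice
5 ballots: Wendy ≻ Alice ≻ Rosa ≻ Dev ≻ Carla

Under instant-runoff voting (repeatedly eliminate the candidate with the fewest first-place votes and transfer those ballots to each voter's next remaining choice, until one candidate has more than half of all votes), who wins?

Round 1: Alice 1, Dev 6, Carla 0, Wendy 6, Rosa 4. Carla eliminated.
Round 2: Alice 1, Dev 6, Wendy 6, Rosa 4. Alice eliminated.
Round 3: Dev 7, Wendy 6, Rosa 4. Rosa eliminated.
Round 4: Dev 7, Wendy 10. Wendy has a majority (≥9).

Wendy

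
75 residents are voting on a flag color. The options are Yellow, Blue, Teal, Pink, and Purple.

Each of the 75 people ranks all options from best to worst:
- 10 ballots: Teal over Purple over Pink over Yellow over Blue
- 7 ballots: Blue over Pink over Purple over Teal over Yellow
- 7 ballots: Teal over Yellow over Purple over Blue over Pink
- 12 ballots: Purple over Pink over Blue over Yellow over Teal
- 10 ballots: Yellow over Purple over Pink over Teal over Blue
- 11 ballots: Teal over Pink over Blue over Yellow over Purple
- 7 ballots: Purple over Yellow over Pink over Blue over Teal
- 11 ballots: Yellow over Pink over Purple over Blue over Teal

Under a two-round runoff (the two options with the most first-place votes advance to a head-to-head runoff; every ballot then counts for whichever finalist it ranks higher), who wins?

Round 1 first-place votes: Yellow 21, Blue 7, Teal 28, Pink 0, Purple 19. Teal and Yellow advance.
Runoff: Teal is ranked above Yellow on 35 ballots, Yellow above Teal on 40.

Yellow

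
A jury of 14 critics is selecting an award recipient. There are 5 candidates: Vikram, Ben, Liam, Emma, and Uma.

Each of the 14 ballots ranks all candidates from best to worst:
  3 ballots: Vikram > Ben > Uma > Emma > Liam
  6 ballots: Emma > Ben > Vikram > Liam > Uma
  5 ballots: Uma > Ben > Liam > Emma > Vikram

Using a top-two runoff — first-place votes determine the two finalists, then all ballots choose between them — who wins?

Uma

Round 1 first-place votes: Vikram 3, Ben 0, Liam 0, Emma 6, Uma 5. Emma and Uma advance.
Runoff: Emma is ranked above Uma on 6 ballots, Uma above Emma on 8.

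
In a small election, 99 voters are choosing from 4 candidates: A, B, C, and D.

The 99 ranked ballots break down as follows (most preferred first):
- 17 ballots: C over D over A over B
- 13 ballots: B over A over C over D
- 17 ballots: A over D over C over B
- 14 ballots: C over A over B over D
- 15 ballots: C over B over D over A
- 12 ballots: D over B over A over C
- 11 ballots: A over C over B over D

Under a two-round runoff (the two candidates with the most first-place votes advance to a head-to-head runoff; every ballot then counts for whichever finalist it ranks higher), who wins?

A

Round 1 first-place votes: A 28, B 13, C 46, D 12. C and A advance.
Runoff: C is ranked above A on 46 ballots, A above C on 53.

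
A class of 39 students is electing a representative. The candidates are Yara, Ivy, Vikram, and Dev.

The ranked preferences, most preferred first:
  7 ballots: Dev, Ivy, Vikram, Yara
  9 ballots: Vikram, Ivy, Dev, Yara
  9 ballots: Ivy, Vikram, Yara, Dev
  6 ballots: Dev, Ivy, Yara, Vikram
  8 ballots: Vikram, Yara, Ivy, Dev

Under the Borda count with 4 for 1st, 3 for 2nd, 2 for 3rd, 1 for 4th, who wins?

Ivy

Yara: 7×1 + 9×1 + 9×2 + 6×2 + 8×3 = 70
Ivy: 7×3 + 9×3 + 9×4 + 6×3 + 8×2 = 118
Vikram: 7×2 + 9×4 + 9×3 + 6×1 + 8×4 = 115
Dev: 7×4 + 9×2 + 9×1 + 6×4 + 8×1 = 87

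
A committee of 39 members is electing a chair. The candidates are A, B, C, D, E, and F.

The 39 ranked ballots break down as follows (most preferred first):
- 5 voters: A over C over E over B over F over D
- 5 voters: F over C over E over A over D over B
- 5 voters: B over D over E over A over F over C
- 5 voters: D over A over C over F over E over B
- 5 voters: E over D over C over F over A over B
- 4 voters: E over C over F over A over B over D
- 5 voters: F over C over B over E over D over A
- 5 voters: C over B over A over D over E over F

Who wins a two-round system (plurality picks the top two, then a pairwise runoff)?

Round 1 first-place votes: A 5, B 5, C 5, D 5, E 9, F 10. F and E advance.
Runoff: F is ranked above E on 15 ballots, E above F on 24.

E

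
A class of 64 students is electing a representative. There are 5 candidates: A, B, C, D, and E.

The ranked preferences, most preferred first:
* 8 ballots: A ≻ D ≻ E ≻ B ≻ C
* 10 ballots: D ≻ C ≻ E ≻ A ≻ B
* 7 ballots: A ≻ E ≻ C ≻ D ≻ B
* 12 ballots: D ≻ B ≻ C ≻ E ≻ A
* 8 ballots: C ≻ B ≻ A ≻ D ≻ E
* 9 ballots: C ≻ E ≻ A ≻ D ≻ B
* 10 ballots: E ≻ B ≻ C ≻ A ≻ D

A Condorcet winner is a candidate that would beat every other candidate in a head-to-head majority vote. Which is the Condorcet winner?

C vs A: 49–15
C vs B: 34–30
C vs D: 34–30
C vs E: 39–25
C beats every other candidate.

C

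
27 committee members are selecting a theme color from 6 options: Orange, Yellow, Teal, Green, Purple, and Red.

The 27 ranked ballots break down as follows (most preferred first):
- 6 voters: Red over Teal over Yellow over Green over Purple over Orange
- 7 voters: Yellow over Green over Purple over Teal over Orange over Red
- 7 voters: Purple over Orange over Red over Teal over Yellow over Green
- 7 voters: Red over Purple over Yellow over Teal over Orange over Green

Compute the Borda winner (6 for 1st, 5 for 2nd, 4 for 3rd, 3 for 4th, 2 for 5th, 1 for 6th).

Orange: 6×1 + 7×2 + 7×5 + 7×2 = 69
Yellow: 6×4 + 7×6 + 7×2 + 7×4 = 108
Teal: 6×5 + 7×3 + 7×3 + 7×3 = 93
Green: 6×3 + 7×5 + 7×1 + 7×1 = 67
Purple: 6×2 + 7×4 + 7×6 + 7×5 = 117
Red: 6×6 + 7×1 + 7×4 + 7×6 = 113

Purple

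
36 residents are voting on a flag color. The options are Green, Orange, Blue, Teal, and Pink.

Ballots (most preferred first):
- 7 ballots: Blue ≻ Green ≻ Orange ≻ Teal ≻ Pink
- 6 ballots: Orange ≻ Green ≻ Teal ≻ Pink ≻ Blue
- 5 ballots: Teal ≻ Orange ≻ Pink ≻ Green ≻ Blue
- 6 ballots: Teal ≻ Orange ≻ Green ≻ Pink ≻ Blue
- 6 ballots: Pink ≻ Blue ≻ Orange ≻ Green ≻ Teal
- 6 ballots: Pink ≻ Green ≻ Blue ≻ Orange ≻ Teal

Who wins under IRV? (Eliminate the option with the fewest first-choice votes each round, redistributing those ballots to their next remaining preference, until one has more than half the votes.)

Teal

Round 1: Green 0, Orange 6, Blue 7, Teal 11, Pink 12. Green eliminated.
Round 2: Orange 6, Blue 7, Teal 11, Pink 12. Orange eliminated.
Round 3: Blue 7, Teal 17, Pink 12. Blue eliminated.
Round 4: Teal 24, Pink 12. Teal has a majority (≥19).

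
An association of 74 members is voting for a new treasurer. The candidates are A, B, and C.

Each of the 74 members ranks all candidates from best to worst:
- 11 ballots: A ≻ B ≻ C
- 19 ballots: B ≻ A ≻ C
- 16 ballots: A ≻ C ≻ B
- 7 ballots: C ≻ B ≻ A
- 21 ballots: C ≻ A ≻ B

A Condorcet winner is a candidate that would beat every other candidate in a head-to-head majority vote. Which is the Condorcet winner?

A

A vs B: 48–26
A vs C: 46–28
A beats every other candidate.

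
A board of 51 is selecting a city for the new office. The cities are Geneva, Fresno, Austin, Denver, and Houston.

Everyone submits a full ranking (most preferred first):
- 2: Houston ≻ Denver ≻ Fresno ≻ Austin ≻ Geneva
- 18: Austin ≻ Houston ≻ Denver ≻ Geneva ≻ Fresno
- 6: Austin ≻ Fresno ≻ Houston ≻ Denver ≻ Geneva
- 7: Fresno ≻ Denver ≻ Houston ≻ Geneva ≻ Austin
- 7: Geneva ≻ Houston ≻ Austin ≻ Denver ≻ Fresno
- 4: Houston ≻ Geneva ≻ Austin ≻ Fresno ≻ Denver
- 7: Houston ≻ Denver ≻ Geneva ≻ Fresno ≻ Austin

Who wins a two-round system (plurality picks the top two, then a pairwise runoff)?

Houston

Round 1 first-place votes: Geneva 7, Fresno 7, Austin 24, Denver 0, Houston 13. Austin and Houston advance.
Runoff: Austin is ranked above Houston on 24 ballots, Houston above Austin on 27.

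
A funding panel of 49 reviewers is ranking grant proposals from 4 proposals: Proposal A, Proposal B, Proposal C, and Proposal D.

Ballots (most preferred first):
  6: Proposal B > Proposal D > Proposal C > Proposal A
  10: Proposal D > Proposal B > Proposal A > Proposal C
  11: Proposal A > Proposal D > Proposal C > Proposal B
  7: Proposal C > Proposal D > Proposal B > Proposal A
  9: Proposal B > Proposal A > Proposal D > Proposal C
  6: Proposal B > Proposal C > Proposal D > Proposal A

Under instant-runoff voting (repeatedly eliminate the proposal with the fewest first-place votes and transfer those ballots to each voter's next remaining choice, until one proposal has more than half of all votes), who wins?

Proposal D

Round 1: Proposal A 11, Proposal B 21, Proposal C 7, Proposal D 10. Proposal C eliminated.
Round 2: Proposal A 11, Proposal B 21, Proposal D 17. Proposal A eliminated.
Round 3: Proposal B 21, Proposal D 28. Proposal D has a majority (≥25).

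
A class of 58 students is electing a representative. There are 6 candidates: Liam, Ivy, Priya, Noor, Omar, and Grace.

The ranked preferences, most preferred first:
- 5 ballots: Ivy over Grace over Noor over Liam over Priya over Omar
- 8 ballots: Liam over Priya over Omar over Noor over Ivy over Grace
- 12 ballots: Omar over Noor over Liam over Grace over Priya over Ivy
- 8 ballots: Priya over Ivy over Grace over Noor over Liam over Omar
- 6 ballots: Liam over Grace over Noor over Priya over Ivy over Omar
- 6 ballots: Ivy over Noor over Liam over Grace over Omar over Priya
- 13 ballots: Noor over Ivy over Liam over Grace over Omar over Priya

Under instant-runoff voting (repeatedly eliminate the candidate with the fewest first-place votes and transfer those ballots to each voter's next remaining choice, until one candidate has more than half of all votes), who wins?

Round 1: Liam 14, Ivy 11, Priya 8, Noor 13, Omar 12, Grace 0. Grace eliminated.
Round 2: Liam 14, Ivy 11, Priya 8, Noor 13, Omar 12. Priya eliminated.
Round 3: Liam 14, Ivy 19, Noor 13, Omar 12. Omar eliminated.
Round 4: Liam 14, Ivy 19, Noor 25. Liam eliminated.
Round 5: Ivy 19, Noor 39. Noor has a majority (≥30).

Noor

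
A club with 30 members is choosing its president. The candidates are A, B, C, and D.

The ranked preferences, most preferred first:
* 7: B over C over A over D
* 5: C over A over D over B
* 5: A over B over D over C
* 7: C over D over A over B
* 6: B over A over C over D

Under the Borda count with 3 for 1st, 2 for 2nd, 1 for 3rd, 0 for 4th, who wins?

C

A: 7×1 + 5×2 + 5×3 + 7×1 + 6×2 = 51
B: 7×3 + 5×0 + 5×2 + 7×0 + 6×3 = 49
C: 7×2 + 5×3 + 5×0 + 7×3 + 6×1 = 56
D: 7×0 + 5×1 + 5×1 + 7×2 + 6×0 = 24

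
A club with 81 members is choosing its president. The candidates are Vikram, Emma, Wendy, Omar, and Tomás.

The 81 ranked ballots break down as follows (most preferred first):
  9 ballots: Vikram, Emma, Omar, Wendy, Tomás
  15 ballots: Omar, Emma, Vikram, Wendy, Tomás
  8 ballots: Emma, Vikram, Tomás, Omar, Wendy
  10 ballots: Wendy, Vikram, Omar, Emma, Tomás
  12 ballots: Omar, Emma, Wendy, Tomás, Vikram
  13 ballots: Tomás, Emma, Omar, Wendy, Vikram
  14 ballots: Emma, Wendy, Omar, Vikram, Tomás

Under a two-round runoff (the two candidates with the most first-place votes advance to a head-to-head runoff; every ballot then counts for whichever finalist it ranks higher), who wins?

Round 1 first-place votes: Vikram 9, Emma 22, Wendy 10, Omar 27, Tomás 13. Omar and Emma advance.
Runoff: Omar is ranked above Emma on 37 ballots, Emma above Omar on 44.

Emma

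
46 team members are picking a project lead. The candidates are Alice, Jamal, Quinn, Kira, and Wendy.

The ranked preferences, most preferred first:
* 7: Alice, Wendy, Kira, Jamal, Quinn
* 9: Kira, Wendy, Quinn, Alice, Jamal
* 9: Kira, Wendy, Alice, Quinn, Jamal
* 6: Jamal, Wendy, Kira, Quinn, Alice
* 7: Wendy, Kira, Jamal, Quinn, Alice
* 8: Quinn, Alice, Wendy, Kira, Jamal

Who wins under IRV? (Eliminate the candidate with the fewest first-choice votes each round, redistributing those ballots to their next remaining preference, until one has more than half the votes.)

Round 1: Alice 7, Jamal 6, Quinn 8, Kira 18, Wendy 7. Jamal eliminated.
Round 2: Alice 7, Quinn 8, Kira 18, Wendy 13. Alice eliminated.
Round 3: Quinn 8, Kira 18, Wendy 20. Quinn eliminated.
Round 4: Kira 18, Wendy 28. Wendy has a majority (≥24).

Wendy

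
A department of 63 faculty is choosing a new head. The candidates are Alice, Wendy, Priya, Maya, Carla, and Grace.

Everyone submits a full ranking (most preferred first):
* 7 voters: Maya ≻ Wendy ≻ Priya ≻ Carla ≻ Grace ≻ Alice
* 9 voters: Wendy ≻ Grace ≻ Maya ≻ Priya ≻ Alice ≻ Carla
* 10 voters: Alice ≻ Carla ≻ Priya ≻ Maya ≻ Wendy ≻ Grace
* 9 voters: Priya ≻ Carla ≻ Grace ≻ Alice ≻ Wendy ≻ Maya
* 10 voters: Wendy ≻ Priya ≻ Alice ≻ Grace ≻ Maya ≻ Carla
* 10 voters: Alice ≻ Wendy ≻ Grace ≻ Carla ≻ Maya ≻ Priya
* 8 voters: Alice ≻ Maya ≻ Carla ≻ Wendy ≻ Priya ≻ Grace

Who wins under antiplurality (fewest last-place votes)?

Last-place votes: Alice 7, Wendy 0, Priya 10, Maya 9, Carla 19, Grace 18.

Wendy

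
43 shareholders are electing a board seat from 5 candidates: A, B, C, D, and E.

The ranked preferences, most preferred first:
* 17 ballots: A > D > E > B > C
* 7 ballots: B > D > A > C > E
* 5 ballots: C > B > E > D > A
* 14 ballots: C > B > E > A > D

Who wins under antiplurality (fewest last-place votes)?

Last-place votes: A 5, B 0, C 17, D 14, E 7.

B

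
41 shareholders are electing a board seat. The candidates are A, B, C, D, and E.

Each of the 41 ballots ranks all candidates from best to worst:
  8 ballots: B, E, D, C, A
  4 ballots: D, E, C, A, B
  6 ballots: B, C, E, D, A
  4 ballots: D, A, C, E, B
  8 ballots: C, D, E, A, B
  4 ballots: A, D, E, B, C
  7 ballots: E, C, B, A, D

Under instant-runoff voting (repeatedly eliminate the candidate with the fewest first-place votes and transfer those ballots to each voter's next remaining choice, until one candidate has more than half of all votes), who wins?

C

Round 1: A 4, B 14, C 8, D 8, E 7. A eliminated.
Round 2: B 14, C 8, D 12, E 7. E eliminated.
Round 3: B 14, C 15, D 12. D eliminated.
Round 4: B 18, C 23. C has a majority (≥21).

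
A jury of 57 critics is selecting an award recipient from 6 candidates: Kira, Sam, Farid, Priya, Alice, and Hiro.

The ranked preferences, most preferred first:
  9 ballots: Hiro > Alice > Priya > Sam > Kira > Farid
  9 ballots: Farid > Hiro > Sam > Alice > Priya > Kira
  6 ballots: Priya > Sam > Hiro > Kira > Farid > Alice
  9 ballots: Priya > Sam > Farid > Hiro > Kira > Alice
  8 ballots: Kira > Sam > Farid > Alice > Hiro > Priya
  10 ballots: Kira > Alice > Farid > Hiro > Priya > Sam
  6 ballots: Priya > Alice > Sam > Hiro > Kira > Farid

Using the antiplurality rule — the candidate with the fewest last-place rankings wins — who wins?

Hiro

Last-place votes: Kira 9, Sam 10, Farid 15, Priya 8, Alice 15, Hiro 0.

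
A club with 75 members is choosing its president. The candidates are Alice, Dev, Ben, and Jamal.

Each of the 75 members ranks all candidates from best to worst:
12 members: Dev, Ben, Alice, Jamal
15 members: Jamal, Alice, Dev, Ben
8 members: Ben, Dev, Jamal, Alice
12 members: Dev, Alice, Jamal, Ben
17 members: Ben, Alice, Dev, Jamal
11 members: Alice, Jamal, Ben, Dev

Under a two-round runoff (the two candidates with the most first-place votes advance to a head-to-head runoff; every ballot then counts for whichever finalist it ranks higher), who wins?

Dev

Round 1 first-place votes: Alice 11, Dev 24, Ben 25, Jamal 15. Ben and Dev advance.
Runoff: Ben is ranked above Dev on 36 ballots, Dev above Ben on 39.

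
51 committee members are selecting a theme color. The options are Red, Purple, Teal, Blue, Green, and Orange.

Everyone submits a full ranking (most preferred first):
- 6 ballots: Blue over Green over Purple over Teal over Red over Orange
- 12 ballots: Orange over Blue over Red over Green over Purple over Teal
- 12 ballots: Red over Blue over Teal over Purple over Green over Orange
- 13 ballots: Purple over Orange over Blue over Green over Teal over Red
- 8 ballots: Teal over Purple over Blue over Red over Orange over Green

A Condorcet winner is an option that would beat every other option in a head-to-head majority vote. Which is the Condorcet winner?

Blue

Blue vs Red: 39–12
Blue vs Purple: 30–21
Blue vs Teal: 43–8
Blue vs Green: 51–0
Blue vs Orange: 26–25
Blue beats every other option.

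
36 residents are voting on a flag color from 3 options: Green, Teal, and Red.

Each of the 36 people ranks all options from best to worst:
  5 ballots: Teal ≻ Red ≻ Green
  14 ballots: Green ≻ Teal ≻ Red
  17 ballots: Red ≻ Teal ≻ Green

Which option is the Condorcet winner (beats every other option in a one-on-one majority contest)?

Teal vs Green: 22–14
Teal vs Red: 19–17
Teal beats every other option.

Teal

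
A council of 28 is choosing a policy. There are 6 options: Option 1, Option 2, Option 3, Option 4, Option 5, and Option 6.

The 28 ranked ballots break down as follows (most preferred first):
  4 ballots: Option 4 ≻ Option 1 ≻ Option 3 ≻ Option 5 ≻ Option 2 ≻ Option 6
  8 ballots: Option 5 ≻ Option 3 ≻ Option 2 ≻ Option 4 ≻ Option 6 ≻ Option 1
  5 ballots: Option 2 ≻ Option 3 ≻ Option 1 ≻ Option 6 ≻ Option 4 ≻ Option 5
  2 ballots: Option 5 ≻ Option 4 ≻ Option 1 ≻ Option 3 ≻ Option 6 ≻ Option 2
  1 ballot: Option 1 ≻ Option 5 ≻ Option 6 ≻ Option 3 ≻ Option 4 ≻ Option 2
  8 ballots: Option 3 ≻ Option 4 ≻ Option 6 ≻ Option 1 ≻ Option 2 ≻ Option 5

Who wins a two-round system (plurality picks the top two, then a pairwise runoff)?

Option 3

Round 1 first-place votes: Option 1 1, Option 2 5, Option 3 8, Option 4 4, Option 5 10, Option 6 0. Option 5 and Option 3 advance.
Runoff: Option 5 is ranked above Option 3 on 11 ballots, Option 3 above Option 5 on 17.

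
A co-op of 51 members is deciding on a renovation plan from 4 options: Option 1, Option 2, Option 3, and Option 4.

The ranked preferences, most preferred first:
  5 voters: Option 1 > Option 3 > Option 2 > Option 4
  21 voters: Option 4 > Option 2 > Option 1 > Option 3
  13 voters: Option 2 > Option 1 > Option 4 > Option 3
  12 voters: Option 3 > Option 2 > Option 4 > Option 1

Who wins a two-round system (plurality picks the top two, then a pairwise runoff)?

Round 1 first-place votes: Option 1 5, Option 2 13, Option 3 12, Option 4 21. Option 4 and Option 2 advance.
Runoff: Option 4 is ranked above Option 2 on 21 ballots, Option 2 above Option 4 on 30.

Option 2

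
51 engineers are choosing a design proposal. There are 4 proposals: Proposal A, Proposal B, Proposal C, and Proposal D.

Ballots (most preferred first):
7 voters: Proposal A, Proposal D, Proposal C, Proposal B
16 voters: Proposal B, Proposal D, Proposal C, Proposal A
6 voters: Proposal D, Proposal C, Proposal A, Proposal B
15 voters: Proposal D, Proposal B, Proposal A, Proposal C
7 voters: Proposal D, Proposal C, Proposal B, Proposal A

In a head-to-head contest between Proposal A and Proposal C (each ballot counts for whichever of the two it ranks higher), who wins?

Proposal A is ranked above Proposal C on 22 ballots; Proposal C above Proposal A on 29.

Proposal C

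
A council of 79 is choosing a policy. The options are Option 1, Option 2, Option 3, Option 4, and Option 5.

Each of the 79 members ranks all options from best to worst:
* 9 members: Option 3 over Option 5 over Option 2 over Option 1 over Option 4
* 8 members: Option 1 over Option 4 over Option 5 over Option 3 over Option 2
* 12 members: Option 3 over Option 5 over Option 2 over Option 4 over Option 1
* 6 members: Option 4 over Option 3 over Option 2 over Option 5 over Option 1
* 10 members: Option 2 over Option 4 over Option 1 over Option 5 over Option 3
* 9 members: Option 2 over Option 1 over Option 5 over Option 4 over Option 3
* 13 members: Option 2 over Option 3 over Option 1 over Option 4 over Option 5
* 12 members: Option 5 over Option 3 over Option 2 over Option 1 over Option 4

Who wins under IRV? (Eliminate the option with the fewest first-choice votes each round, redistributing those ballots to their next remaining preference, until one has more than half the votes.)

Option 3

Round 1: Option 1 8, Option 2 32, Option 3 21, Option 4 6, Option 5 12. Option 4 eliminated.
Round 2: Option 1 8, Option 2 32, Option 3 27, Option 5 12. Option 1 eliminated.
Round 3: Option 2 32, Option 3 27, Option 5 20. Option 5 eliminated.
Round 4: Option 2 32, Option 3 47. Option 3 has a majority (≥40).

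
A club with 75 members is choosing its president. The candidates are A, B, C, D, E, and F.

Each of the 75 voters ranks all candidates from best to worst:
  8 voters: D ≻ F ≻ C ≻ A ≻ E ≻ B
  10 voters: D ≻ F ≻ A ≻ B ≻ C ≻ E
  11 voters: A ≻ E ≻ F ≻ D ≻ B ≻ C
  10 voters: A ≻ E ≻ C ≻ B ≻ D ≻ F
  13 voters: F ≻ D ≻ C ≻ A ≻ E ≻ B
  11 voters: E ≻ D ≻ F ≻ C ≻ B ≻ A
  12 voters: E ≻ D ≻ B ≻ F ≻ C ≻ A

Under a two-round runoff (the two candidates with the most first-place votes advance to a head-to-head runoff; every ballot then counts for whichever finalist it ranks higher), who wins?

Round 1 first-place votes: A 21, B 0, C 0, D 18, E 23, F 13. E and A advance.
Runoff: E is ranked above A on 23 ballots, A above E on 52.

A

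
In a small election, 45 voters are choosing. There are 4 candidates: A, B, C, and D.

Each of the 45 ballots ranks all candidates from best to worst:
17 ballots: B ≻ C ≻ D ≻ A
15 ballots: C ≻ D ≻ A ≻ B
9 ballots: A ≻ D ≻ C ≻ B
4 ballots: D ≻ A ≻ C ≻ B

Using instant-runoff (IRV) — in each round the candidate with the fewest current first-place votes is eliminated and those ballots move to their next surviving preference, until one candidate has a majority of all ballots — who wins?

C

Round 1: A 9, B 17, C 15, D 4. D eliminated.
Round 2: A 13, B 17, C 15. A eliminated.
Round 3: B 17, C 28. C has a majority (≥23).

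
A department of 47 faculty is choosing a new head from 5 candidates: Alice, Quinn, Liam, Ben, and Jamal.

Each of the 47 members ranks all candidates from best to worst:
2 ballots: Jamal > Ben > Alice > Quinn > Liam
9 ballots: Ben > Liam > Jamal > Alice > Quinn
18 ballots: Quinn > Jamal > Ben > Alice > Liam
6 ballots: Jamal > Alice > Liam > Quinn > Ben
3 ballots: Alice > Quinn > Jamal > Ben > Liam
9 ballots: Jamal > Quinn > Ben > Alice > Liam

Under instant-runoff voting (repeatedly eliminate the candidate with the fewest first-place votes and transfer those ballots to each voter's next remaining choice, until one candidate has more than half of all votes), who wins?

Jamal

Round 1: Alice 3, Quinn 18, Liam 0, Ben 9, Jamal 17. Liam eliminated.
Round 2: Alice 3, Quinn 18, Ben 9, Jamal 17. Alice eliminated.
Round 3: Quinn 21, Ben 9, Jamal 17. Ben eliminated.
Round 4: Quinn 21, Jamal 26. Jamal has a majority (≥24).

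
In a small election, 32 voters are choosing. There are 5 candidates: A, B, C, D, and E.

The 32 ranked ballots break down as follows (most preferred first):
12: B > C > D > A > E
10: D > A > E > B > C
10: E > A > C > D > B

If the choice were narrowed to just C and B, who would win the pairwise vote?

C is ranked above B on 10 ballots; B above C on 22.

B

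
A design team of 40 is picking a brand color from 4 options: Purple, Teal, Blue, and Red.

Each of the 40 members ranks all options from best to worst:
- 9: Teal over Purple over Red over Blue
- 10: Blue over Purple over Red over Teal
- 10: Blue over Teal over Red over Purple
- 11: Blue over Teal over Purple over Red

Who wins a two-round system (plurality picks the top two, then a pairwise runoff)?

Blue

Round 1 first-place votes: Purple 0, Teal 9, Blue 31, Red 0. Blue and Teal advance.
Runoff: Blue is ranked above Teal on 31 ballots, Teal above Blue on 9.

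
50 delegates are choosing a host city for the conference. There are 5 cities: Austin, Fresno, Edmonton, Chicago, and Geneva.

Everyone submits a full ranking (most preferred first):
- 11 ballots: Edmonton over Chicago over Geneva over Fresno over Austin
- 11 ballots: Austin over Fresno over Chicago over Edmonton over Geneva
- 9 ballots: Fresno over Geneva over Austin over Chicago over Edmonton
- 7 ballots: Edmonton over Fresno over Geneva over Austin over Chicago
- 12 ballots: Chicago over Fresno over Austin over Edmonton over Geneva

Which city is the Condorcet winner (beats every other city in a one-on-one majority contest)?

Fresno vs Austin: 39–11
Fresno vs Edmonton: 32–18
Fresno vs Chicago: 27–23
Fresno vs Geneva: 39–11
Fresno beats every other city.

Fresno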